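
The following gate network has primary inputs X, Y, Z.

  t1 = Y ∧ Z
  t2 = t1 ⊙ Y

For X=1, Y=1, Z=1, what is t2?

t1 = 1 ∧ 1 = 1
t2 = 1 ⊙ 1 = 1

1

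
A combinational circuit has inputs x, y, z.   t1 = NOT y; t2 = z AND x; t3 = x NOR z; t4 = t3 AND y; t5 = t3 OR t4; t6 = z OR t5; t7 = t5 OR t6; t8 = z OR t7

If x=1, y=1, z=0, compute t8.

t3 = 1 NOR 0 = 0
t4 = 0 AND 1 = 0
t5 = 0 OR 0 = 0
t6 = 0 OR 0 = 0
t7 = 0 OR 0 = 0
t8 = 0 OR 0 = 0

0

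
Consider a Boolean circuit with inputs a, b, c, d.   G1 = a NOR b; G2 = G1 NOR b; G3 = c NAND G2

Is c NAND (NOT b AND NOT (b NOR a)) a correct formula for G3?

G1 = a NOR b
G2 = G1 NOR b = (a NOR b) NOR b
G3 = c NAND G2 = c NAND ((a NOR b) NOR b)
At a=1, b=0, c=1, d=0: circuit gives 0, formula gives 0.
At a=0, b=0, c=0, d=0: circuit gives 1, formula gives 1.
Agrees on all 16 inputs.

Yes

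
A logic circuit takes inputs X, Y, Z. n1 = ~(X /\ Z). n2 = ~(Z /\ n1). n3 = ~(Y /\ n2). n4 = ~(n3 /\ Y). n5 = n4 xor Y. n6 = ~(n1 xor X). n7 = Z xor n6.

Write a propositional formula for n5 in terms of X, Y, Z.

n1 = ~(X /\ Z)
n2 = ~(Z /\ n1) = ~(Z /\ (~(X /\ Z)))
n3 = ~(Y /\ n2) = ~(Y /\ (~(Z /\ (~(X /\ Z)))))
n4 = ~(n3 /\ Y) = ~((~(Y /\ (~(Z /\ (~(X /\ Z)))))) /\ Y)
n5 = n4 xor Y = (~((~(Y /\ (~(Z /\ (~(X /\ Z)))))) /\ Y)) xor Y

(~((~(Y /\ (~(Z /\ (~(X /\ Z)))))) /\ Y)) xor Y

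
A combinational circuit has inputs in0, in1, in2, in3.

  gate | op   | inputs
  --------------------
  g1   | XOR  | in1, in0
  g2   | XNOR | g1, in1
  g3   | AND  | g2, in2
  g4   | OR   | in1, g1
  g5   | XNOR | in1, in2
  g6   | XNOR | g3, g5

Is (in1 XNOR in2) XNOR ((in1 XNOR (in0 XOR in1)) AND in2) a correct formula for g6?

Yes

g1 = in1 XOR in0
g2 = g1 XNOR in1 = (in1 XOR in0) XNOR in1
g3 = g2 AND in2 = ((in1 XOR in0) XNOR in1) AND in2
g5 = in1 XNOR in2
g6 = g3 XNOR g5 = (((in1 XOR in0) XNOR in1) AND in2) XNOR (in1 XNOR in2)
At in0=0, in1=0, in2=0, in3=0: circuit gives 0, formula gives 0.
At in0=0, in1=1, in2=0, in3=0: circuit gives 1, formula gives 1.
Agrees on all 16 inputs.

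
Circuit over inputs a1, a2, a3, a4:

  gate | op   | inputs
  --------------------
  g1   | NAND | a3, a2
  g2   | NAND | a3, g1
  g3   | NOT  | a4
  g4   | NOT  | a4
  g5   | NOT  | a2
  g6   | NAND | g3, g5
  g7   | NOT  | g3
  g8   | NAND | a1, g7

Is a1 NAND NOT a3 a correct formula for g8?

g3 = NOT a4
g7 = NOT g3 = NOT NOT a4
g8 = a1 NAND g7 = a1 NAND NOT NOT a4
At a1=1, a2=0, a3=0, a4=0: circuit gives 1, formula gives 0.

No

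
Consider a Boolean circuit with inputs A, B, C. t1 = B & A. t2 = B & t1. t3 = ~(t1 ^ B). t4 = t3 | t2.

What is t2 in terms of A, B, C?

B & (B & A)

t1 = B & A
t2 = B & t1 = B & (B & A)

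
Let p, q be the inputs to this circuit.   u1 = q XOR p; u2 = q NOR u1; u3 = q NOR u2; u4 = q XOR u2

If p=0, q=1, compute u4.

1

u1 = 1 XOR 0 = 1
u2 = 1 NOR 1 = 0
u4 = 1 XOR 0 = 1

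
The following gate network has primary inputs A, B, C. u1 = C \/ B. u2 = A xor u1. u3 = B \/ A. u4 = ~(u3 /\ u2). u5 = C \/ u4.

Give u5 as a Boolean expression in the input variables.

C \/ (~((B \/ A) /\ (A xor (C \/ B))))

u1 = C \/ B
u2 = A xor u1 = A xor (C \/ B)
u3 = B \/ A
u4 = ~(u3 /\ u2) = ~((B \/ A) /\ (A xor (C \/ B)))
u5 = C \/ u4 = C \/ (~((B \/ A) /\ (A xor (C \/ B))))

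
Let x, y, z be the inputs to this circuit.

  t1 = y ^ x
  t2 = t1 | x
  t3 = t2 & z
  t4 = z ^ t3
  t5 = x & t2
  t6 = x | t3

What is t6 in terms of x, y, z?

x | (((y ^ x) | x) & z)

t1 = y ^ x
t2 = t1 | x = (y ^ x) | x
t3 = t2 & z = ((y ^ x) | x) & z
t6 = x | t3 = x | (((y ^ x) | x) & z)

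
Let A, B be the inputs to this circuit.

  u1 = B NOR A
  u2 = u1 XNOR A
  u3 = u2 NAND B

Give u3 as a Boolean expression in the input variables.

((B NOR A) XNOR A) NAND B

u1 = B NOR A
u2 = u1 XNOR A = (B NOR A) XNOR A
u3 = u2 NAND B = ((B NOR A) XNOR A) NAND B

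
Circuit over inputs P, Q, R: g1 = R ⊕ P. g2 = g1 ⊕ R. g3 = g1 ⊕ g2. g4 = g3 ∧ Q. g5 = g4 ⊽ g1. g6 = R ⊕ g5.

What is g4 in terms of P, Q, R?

((R ⊕ P) ⊕ ((R ⊕ P) ⊕ R)) ∧ Q

g1 = R ⊕ P
g2 = g1 ⊕ R = (R ⊕ P) ⊕ R
g3 = g1 ⊕ g2 = (R ⊕ P) ⊕ ((R ⊕ P) ⊕ R)
g4 = g3 ∧ Q = ((R ⊕ P) ⊕ ((R ⊕ P) ⊕ R)) ∧ Q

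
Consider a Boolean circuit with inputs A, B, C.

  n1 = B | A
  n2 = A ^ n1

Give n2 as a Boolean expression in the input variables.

n1 = B | A
n2 = A ^ n1 = A ^ (B | A)

A ^ (B | A)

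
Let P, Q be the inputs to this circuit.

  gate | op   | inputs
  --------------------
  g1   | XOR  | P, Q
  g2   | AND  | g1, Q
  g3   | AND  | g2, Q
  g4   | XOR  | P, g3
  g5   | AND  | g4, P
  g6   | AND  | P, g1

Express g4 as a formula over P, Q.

g1 = P XOR Q
g2 = g1 AND Q = (P XOR Q) AND Q
g3 = g2 AND Q = ((P XOR Q) AND Q) AND Q
g4 = P XOR g3 = P XOR (((P XOR Q) AND Q) AND Q)

P XOR (((P XOR Q) AND Q) AND Q)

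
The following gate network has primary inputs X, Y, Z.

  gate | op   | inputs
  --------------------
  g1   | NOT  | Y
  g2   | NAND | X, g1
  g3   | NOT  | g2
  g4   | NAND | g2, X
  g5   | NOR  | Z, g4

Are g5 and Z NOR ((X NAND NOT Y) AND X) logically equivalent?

No

g1 = NOT Y
g2 = X NAND g1 = X NAND NOT Y
g4 = g2 NAND X = (X NAND NOT Y) NAND X
g5 = Z NOR g4 = Z NOR ((X NAND NOT Y) NAND X)
At X=0, Y=0, Z=0: circuit gives 0, formula gives 1.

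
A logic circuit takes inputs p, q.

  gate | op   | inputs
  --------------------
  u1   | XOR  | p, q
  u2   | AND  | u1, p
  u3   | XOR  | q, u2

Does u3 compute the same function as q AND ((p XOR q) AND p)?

u1 = p XOR q
u2 = u1 AND p = (p XOR q) AND p
u3 = q XOR u2 = q XOR ((p XOR q) AND p)
At p=0, q=1: circuit gives 1, formula gives 0.

No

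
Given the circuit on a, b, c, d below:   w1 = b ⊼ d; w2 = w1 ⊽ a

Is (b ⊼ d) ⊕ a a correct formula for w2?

w1 = b ⊼ d
w2 = w1 ⊽ a = (b ⊼ d) ⊽ a
At a=0, b=0, c=0, d=0: circuit gives 0, formula gives 1.

No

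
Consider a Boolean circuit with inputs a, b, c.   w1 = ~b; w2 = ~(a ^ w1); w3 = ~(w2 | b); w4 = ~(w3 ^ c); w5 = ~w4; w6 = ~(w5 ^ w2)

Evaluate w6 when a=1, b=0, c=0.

0

w1 = ~0 = 1
w2 = ~(1 ^ 1) = 1
w3 = ~(1 | 0) = 0
w4 = ~(0 ^ 0) = 1
w5 = ~1 = 0
w6 = ~(0 ^ 1) = 0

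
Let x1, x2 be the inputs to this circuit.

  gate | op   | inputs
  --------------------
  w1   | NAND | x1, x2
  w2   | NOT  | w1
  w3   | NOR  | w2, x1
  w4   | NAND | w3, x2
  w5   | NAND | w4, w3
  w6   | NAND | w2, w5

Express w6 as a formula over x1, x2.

NOT (x1 NAND x2) NAND (((NOT (x1 NAND x2) NOR x1) NAND x2) NAND (NOT (x1 NAND x2) NOR x1))

w1 = x1 NAND x2
w2 = NOT w1 = NOT (x1 NAND x2)
w3 = w2 NOR x1 = NOT (x1 NAND x2) NOR x1
w4 = w3 NAND x2 = (NOT (x1 NAND x2) NOR x1) NAND x2
w5 = w4 NAND w3 = ((NOT (x1 NAND x2) NOR x1) NAND x2) NAND (NOT (x1 NAND x2) NOR x1)
w6 = w2 NAND w5 = NOT (x1 NAND x2) NAND (((NOT (x1 NAND x2) NOR x1) NAND x2) NAND (NOT (x1 NAND x2) NOR x1))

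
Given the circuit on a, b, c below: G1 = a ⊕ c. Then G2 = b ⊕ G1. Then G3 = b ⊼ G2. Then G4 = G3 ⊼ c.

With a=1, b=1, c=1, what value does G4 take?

G1 = 1 ⊕ 1 = 0
G2 = 1 ⊕ 0 = 1
G3 = 1 ⊼ 1 = 0
G4 = 0 ⊼ 1 = 1

1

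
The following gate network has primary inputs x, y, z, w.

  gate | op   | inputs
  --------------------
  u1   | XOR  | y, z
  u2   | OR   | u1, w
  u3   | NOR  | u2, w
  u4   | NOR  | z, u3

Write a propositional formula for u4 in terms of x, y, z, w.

u1 = y XOR z
u2 = u1 OR w = (y XOR z) OR w
u3 = u2 NOR w = ((y XOR z) OR w) NOR w
u4 = z NOR u3 = z NOR (((y XOR z) OR w) NOR w)

z NOR (((y XOR z) OR w) NOR w)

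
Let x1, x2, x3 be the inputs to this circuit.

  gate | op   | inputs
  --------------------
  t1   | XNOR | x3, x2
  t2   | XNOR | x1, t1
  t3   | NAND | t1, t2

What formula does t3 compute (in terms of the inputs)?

t1 = x3 XNOR x2
t2 = x1 XNOR t1 = x1 XNOR (x3 XNOR x2)
t3 = t1 NAND t2 = (x3 XNOR x2) NAND (x1 XNOR (x3 XNOR x2))

(x3 XNOR x2) NAND (x1 XNOR (x3 XNOR x2))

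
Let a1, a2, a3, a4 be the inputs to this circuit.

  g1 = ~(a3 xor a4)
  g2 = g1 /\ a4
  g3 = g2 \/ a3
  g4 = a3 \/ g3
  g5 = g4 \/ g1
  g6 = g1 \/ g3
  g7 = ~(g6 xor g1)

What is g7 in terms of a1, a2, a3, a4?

g1 = ~(a3 xor a4)
g2 = g1 /\ a4 = (~(a3 xor a4)) /\ a4
g3 = g2 \/ a3 = ((~(a3 xor a4)) /\ a4) \/ a3
g6 = g1 \/ g3 = (~(a3 xor a4)) \/ (((~(a3 xor a4)) /\ a4) \/ a3)
g7 = ~(g6 xor g1) = ~(((~(a3 xor a4)) \/ (((~(a3 xor a4)) /\ a4) \/ a3)) xor (~(a3 xor a4)))

~(((~(a3 xor a4)) \/ (((~(a3 xor a4)) /\ a4) \/ a3)) xor (~(a3 xor a4)))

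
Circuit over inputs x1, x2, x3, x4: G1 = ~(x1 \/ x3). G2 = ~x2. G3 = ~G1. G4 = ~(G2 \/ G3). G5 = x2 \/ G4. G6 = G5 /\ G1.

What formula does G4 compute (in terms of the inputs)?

~(~x2 \/ ~(~(x1 \/ x3)))

G1 = ~(x1 \/ x3)
G2 = ~x2
G3 = ~G1 = ~(~(x1 \/ x3))
G4 = ~(G2 \/ G3) = ~(~x2 \/ ~(~(x1 \/ x3)))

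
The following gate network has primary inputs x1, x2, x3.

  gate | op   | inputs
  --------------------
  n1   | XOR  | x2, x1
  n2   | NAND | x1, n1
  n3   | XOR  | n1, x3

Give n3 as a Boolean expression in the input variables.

n1 = x2 XOR x1
n3 = n1 XOR x3 = (x2 XOR x1) XOR x3

(x2 XOR x1) XOR x3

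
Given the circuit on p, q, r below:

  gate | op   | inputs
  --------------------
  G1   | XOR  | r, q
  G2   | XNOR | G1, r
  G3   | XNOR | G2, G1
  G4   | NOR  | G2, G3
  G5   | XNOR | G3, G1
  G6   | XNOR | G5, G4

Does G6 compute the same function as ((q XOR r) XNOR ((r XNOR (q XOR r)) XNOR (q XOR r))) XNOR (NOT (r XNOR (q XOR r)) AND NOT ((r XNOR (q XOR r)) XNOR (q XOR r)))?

Yes

G1 = r XOR q
G2 = G1 XNOR r = (r XOR q) XNOR r
G3 = G2 XNOR G1 = ((r XOR q) XNOR r) XNOR (r XOR q)
G4 = G2 NOR G3 = ((r XOR q) XNOR r) NOR (((r XOR q) XNOR r) XNOR (r XOR q))
G5 = G3 XNOR G1 = (((r XOR q) XNOR r) XNOR (r XOR q)) XNOR (r XOR q)
G6 = G5 XNOR G4 = ((((r XOR q) XNOR r) XNOR (r XOR q)) XNOR (r XOR q)) XNOR (((r XOR q) XNOR r) NOR (((r XOR q) XNOR r) XNOR (r XOR q)))
At p=0, q=0, r=0: circuit gives 0, formula gives 0.
At p=0, q=1, r=1: circuit gives 1, formula gives 1.
Agrees on all 8 inputs.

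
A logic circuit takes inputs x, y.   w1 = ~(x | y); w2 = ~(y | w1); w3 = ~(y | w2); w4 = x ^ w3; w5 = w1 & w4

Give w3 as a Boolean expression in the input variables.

w1 = ~(x | y)
w2 = ~(y | w1) = ~(y | (~(x | y)))
w3 = ~(y | w2) = ~(y | (~(y | (~(x | y)))))

~(y | (~(y | (~(x | y)))))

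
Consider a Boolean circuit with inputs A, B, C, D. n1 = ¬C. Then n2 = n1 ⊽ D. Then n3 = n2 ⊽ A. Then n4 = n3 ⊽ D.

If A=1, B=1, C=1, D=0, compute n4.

n1 = ¬1 = 0
n2 = 0 ⊽ 0 = 1
n3 = 1 ⊽ 1 = 0
n4 = 0 ⊽ 0 = 1

1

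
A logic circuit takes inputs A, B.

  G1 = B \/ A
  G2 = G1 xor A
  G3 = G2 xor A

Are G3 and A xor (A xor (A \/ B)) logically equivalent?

Yes

G1 = B \/ A
G2 = G1 xor A = (B \/ A) xor A
G3 = G2 xor A = ((B \/ A) xor A) xor A
At A=0, B=0: circuit gives 0, formula gives 0.
At A=0, B=1: circuit gives 1, formula gives 1.
Agrees on all 4 inputs.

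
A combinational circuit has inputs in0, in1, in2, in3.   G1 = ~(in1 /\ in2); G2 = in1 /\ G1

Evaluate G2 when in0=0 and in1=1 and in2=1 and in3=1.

0

G1 = ~(1 /\ 1) = 0
G2 = 1 /\ 0 = 0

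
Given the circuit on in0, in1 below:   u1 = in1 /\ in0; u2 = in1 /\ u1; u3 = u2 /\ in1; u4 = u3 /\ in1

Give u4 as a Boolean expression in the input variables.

((in1 /\ (in1 /\ in0)) /\ in1) /\ in1

u1 = in1 /\ in0
u2 = in1 /\ u1 = in1 /\ (in1 /\ in0)
u3 = u2 /\ in1 = (in1 /\ (in1 /\ in0)) /\ in1
u4 = u3 /\ in1 = ((in1 /\ (in1 /\ in0)) /\ in1) /\ in1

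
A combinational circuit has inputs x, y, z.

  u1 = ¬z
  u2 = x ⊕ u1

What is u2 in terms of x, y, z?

x ⊕ ¬z

u1 = ¬z
u2 = x ⊕ u1 = x ⊕ ¬z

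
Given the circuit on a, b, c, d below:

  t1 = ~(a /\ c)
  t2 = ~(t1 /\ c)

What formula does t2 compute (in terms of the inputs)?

~((~(a /\ c)) /\ c)

t1 = ~(a /\ c)
t2 = ~(t1 /\ c) = ~((~(a /\ c)) /\ c)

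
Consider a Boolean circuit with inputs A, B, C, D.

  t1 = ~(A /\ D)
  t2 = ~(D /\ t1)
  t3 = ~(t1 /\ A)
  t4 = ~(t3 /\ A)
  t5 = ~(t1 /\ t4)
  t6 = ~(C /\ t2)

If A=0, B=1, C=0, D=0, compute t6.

t1 = ~(0 /\ 0) = 1
t2 = ~(0 /\ 1) = 1
t6 = ~(0 /\ 1) = 1

1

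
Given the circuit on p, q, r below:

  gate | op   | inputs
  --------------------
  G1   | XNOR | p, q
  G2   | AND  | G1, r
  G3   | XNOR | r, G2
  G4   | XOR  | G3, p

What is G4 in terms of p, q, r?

(r XNOR ((p XNOR q) AND r)) XOR p

G1 = p XNOR q
G2 = G1 AND r = (p XNOR q) AND r
G3 = r XNOR G2 = r XNOR ((p XNOR q) AND r)
G4 = G3 XOR p = (r XNOR ((p XNOR q) AND r)) XOR p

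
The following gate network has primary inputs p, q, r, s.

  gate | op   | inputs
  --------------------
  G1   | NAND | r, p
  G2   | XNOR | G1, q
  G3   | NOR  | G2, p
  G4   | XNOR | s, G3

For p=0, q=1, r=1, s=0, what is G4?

G1 = 1 NAND 0 = 1
G2 = 1 XNOR 1 = 1
G3 = 1 NOR 0 = 0
G4 = 0 XNOR 0 = 1

1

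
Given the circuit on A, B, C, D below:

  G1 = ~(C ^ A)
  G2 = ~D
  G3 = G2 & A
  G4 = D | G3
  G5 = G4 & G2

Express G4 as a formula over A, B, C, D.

G2 = ~D
G3 = G2 & A = ~D & A
G4 = D | G3 = D | (~D & A)

D | (~D & A)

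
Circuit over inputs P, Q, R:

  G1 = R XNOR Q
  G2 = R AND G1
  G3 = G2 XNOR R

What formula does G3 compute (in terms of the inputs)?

(R AND (R XNOR Q)) XNOR R

G1 = R XNOR Q
G2 = R AND G1 = R AND (R XNOR Q)
G3 = G2 XNOR R = (R AND (R XNOR Q)) XNOR R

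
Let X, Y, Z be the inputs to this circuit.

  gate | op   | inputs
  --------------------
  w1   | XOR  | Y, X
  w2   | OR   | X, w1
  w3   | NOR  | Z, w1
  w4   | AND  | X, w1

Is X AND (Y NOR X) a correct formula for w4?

No

w1 = Y XOR X
w4 = X AND w1 = X AND (Y XOR X)
At X=1, Y=0, Z=0: circuit gives 1, formula gives 0.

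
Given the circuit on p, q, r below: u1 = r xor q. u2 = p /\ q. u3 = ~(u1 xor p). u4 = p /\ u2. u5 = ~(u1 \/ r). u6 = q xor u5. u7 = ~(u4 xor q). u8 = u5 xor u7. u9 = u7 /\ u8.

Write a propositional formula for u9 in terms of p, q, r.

u1 = r xor q
u2 = p /\ q
u4 = p /\ u2 = p /\ (p /\ q)
u5 = ~(u1 \/ r) = ~((r xor q) \/ r)
u7 = ~(u4 xor q) = ~((p /\ (p /\ q)) xor q)
u8 = u5 xor u7 = (~((r xor q) \/ r)) xor (~((p /\ (p /\ q)) xor q))
u9 = u7 /\ u8 = (~((p /\ (p /\ q)) xor q)) /\ ((~((r xor q) \/ r)) xor (~((p /\ (p /\ q)) xor q)))

(~((p /\ (p /\ q)) xor q)) /\ ((~((r xor q) \/ r)) xor (~((p /\ (p /\ q)) xor q)))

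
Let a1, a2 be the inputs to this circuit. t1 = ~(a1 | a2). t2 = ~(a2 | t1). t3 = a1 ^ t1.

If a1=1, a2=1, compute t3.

1

t1 = ~(1 | 1) = 0
t3 = 1 ^ 0 = 1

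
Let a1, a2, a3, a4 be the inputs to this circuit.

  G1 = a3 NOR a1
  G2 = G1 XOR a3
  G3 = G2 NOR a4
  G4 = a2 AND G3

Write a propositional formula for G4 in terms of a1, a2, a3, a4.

G1 = a3 NOR a1
G2 = G1 XOR a3 = (a3 NOR a1) XOR a3
G3 = G2 NOR a4 = ((a3 NOR a1) XOR a3) NOR a4
G4 = a2 AND G3 = a2 AND (((a3 NOR a1) XOR a3) NOR a4)

a2 AND (((a3 NOR a1) XOR a3) NOR a4)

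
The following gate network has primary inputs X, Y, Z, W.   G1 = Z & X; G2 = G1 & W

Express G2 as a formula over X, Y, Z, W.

G1 = Z & X
G2 = G1 & W = (Z & X) & W

(Z & X) & W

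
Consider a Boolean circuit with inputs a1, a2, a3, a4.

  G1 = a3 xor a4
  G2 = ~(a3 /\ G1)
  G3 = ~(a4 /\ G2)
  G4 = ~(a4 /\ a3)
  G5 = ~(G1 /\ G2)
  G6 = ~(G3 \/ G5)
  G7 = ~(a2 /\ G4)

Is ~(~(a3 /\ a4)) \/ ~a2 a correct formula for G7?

Yes

G4 = ~(a4 /\ a3)
G7 = ~(a2 /\ G4) = ~(a2 /\ (~(a4 /\ a3)))
At a1=0, a2=1, a3=0, a4=0: circuit gives 0, formula gives 0.
At a1=0, a2=0, a3=0, a4=0: circuit gives 1, formula gives 1.
Agrees on all 16 inputs.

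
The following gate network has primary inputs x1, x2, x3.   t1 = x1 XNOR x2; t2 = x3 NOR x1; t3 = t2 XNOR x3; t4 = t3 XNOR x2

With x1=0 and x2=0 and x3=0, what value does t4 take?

t2 = 0 NOR 0 = 1
t3 = 1 XNOR 0 = 0
t4 = 0 XNOR 0 = 1

1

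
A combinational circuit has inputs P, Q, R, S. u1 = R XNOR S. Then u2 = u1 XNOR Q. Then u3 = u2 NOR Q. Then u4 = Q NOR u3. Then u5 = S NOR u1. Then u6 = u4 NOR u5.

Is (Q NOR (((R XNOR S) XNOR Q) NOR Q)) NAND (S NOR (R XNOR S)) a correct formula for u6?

No

u1 = R XNOR S
u2 = u1 XNOR Q = (R XNOR S) XNOR Q
u3 = u2 NOR Q = ((R XNOR S) XNOR Q) NOR Q
u4 = Q NOR u3 = Q NOR (((R XNOR S) XNOR Q) NOR Q)
u5 = S NOR u1 = S NOR (R XNOR S)
u6 = u4 NOR u5 = (Q NOR (((R XNOR S) XNOR Q) NOR Q)) NOR (S NOR (R XNOR S))
At P=0, Q=0, R=0, S=1: circuit gives 0, formula gives 1.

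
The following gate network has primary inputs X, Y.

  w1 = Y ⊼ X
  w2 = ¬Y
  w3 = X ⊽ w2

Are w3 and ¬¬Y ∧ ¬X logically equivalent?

w2 = ¬Y
w3 = X ⊽ w2 = X ⊽ ¬Y
At X=0, Y=0: circuit gives 0, formula gives 0.
At X=0, Y=1: circuit gives 1, formula gives 1.
Agrees on all 4 inputs.

Yes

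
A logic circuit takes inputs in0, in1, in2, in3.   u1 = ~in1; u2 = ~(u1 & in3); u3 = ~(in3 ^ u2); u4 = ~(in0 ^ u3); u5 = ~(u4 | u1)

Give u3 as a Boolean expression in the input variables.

u1 = ~in1
u2 = ~(u1 & in3) = ~(~in1 & in3)
u3 = ~(in3 ^ u2) = ~(in3 ^ (~(~in1 & in3)))

~(in3 ^ (~(~in1 & in3)))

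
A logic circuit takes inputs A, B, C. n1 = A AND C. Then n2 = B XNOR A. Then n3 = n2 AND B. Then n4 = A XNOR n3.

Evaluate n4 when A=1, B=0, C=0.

0

n2 = 0 XNOR 1 = 0
n3 = 0 AND 0 = 0
n4 = 1 XNOR 0 = 0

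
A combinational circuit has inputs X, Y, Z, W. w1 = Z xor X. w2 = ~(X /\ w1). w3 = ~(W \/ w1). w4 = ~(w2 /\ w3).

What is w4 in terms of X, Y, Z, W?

~((~(X /\ (Z xor X))) /\ (~(W \/ (Z xor X))))

w1 = Z xor X
w2 = ~(X /\ w1) = ~(X /\ (Z xor X))
w3 = ~(W \/ w1) = ~(W \/ (Z xor X))
w4 = ~(w2 /\ w3) = ~((~(X /\ (Z xor X))) /\ (~(W \/ (Z xor X))))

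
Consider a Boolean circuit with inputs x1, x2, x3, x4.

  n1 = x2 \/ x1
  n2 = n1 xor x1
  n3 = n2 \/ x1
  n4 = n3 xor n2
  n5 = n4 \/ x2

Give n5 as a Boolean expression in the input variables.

((((x2 \/ x1) xor x1) \/ x1) xor ((x2 \/ x1) xor x1)) \/ x2

n1 = x2 \/ x1
n2 = n1 xor x1 = (x2 \/ x1) xor x1
n3 = n2 \/ x1 = ((x2 \/ x1) xor x1) \/ x1
n4 = n3 xor n2 = (((x2 \/ x1) xor x1) \/ x1) xor ((x2 \/ x1) xor x1)
n5 = n4 \/ x2 = ((((x2 \/ x1) xor x1) \/ x1) xor ((x2 \/ x1) xor x1)) \/ x2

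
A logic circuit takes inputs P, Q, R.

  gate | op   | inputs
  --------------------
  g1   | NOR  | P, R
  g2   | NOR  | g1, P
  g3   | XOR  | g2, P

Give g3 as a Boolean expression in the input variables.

g1 = P NOR R
g2 = g1 NOR P = (P NOR R) NOR P
g3 = g2 XOR P = ((P NOR R) NOR P) XOR P

((P NOR R) NOR P) XOR P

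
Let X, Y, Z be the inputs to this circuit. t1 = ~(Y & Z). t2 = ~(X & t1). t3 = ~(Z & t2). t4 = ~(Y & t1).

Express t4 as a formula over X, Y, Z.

~(Y & (~(Y & Z)))

t1 = ~(Y & Z)
t4 = ~(Y & t1) = ~(Y & (~(Y & Z)))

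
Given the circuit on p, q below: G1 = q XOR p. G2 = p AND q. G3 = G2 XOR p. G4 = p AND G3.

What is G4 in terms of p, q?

G2 = p AND q
G3 = G2 XOR p = (p AND q) XOR p
G4 = p AND G3 = p AND ((p AND q) XOR p)

p AND ((p AND q) XOR p)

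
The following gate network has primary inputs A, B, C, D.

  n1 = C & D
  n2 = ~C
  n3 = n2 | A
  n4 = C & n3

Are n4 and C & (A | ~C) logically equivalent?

n2 = ~C
n3 = n2 | A = ~C | A
n4 = C & n3 = C & (~C | A)
At A=0, B=0, C=0, D=0: circuit gives 0, formula gives 0.
At A=1, B=0, C=1, D=0: circuit gives 1, formula gives 1.
Agrees on all 16 inputs.

Yes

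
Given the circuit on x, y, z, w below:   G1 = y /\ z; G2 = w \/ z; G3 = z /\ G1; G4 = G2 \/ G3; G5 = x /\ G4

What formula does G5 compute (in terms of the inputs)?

x /\ ((w \/ z) \/ (z /\ (y /\ z)))

G1 = y /\ z
G2 = w \/ z
G3 = z /\ G1 = z /\ (y /\ z)
G4 = G2 \/ G3 = (w \/ z) \/ (z /\ (y /\ z))
G5 = x /\ G4 = x /\ ((w \/ z) \/ (z /\ (y /\ z)))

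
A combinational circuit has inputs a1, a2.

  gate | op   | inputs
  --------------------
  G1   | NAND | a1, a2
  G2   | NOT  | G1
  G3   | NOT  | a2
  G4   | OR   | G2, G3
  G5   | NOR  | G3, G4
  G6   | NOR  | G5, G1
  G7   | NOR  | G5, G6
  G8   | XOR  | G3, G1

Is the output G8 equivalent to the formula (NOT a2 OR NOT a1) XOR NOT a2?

Yes

G1 = a1 NAND a2
G3 = NOT a2
G8 = G3 XOR G1 = NOT a2 XOR (a1 NAND a2)
At a1=0, a2=0: circuit gives 0, formula gives 0.
At a1=0, a2=1: circuit gives 1, formula gives 1.
Agrees on all 4 inputs.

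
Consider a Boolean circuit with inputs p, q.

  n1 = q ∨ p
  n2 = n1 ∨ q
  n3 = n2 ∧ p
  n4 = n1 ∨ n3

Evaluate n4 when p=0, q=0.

n1 = 0 ∨ 0 = 0
n2 = 0 ∨ 0 = 0
n3 = 0 ∧ 0 = 0
n4 = 0 ∨ 0 = 0

0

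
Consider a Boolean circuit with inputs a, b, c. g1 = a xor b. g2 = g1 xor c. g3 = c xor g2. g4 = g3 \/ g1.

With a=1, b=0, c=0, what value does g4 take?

g1 = 1 xor 0 = 1
g2 = 1 xor 0 = 1
g3 = 0 xor 1 = 1
g4 = 1 \/ 1 = 1

1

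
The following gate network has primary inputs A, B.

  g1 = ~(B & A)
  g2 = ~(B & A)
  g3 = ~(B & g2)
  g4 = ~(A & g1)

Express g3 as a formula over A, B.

g2 = ~(B & A)
g3 = ~(B & g2) = ~(B & (~(B & A)))

~(B & (~(B & A)))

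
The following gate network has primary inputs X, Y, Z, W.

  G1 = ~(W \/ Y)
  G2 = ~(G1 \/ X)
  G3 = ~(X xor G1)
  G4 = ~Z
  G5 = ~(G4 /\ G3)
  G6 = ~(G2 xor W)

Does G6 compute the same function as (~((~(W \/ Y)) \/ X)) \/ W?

No

G1 = ~(W \/ Y)
G2 = ~(G1 \/ X) = ~((~(W \/ Y)) \/ X)
G6 = ~(G2 xor W) = ~((~((~(W \/ Y)) \/ X)) xor W)
At X=0, Y=0, Z=0, W=0: circuit gives 1, formula gives 0.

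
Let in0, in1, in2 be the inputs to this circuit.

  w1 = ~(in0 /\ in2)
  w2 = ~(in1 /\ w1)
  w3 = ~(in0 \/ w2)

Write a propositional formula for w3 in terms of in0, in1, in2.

~(in0 \/ (~(in1 /\ (~(in0 /\ in2)))))

w1 = ~(in0 /\ in2)
w2 = ~(in1 /\ w1) = ~(in1 /\ (~(in0 /\ in2)))
w3 = ~(in0 \/ w2) = ~(in0 \/ (~(in1 /\ (~(in0 /\ in2)))))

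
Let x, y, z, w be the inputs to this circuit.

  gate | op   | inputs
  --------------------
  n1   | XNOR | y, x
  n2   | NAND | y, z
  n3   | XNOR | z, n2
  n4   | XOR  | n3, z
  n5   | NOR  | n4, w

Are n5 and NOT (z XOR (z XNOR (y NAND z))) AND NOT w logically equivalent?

n2 = y NAND z
n3 = z XNOR n2 = z XNOR (y NAND z)
n4 = n3 XOR z = (z XNOR (y NAND z)) XOR z
n5 = n4 NOR w = ((z XNOR (y NAND z)) XOR z) NOR w
At x=0, y=0, z=0, w=1: circuit gives 0, formula gives 0.
At x=0, y=0, z=0, w=0: circuit gives 1, formula gives 1.
Agrees on all 16 inputs.

Yes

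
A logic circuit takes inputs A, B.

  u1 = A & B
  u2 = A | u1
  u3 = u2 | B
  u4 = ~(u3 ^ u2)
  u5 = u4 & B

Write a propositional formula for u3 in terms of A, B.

(A | (A & B)) | B

u1 = A & B
u2 = A | u1 = A | (A & B)
u3 = u2 | B = (A | (A & B)) | B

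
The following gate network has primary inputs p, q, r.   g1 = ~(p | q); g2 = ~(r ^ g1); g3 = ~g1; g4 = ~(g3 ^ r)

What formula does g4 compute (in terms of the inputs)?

~(~(~(p | q)) ^ r)

g1 = ~(p | q)
g3 = ~g1 = ~(~(p | q))
g4 = ~(g3 ^ r) = ~(~(~(p | q)) ^ r)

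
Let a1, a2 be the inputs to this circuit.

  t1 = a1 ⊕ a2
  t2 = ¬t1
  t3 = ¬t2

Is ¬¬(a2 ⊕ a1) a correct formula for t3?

Yes

t1 = a1 ⊕ a2
t2 = ¬t1 = ¬(a1 ⊕ a2)
t3 = ¬t2 = ¬¬(a1 ⊕ a2)
At a1=0, a2=0: circuit gives 0, formula gives 0.
At a1=0, a2=1: circuit gives 1, formula gives 1.
Agrees on all 4 inputs.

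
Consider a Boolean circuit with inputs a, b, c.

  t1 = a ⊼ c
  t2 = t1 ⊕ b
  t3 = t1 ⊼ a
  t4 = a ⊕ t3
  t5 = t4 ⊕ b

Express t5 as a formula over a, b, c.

(a ⊕ ((a ⊼ c) ⊼ a)) ⊕ b

t1 = a ⊼ c
t3 = t1 ⊼ a = (a ⊼ c) ⊼ a
t4 = a ⊕ t3 = a ⊕ ((a ⊼ c) ⊼ a)
t5 = t4 ⊕ b = (a ⊕ ((a ⊼ c) ⊼ a)) ⊕ b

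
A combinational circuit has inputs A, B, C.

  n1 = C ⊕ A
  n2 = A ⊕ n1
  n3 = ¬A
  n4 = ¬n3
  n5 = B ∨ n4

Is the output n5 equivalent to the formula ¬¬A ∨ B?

Yes

n3 = ¬A
n4 = ¬n3 = ¬¬A
n5 = B ∨ n4 = B ∨ ¬¬A
At A=0, B=0, C=0: circuit gives 0, formula gives 0.
At A=0, B=1, C=0: circuit gives 1, formula gives 1.
Agrees on all 8 inputs.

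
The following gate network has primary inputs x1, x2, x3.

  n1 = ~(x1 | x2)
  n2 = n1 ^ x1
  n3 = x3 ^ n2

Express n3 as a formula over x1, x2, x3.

n1 = ~(x1 | x2)
n2 = n1 ^ x1 = (~(x1 | x2)) ^ x1
n3 = x3 ^ n2 = x3 ^ ((~(x1 | x2)) ^ x1)

x3 ^ ((~(x1 | x2)) ^ x1)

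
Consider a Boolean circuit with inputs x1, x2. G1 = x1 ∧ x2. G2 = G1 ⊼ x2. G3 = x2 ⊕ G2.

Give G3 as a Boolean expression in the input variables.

G1 = x1 ∧ x2
G2 = G1 ⊼ x2 = (x1 ∧ x2) ⊼ x2
G3 = x2 ⊕ G2 = x2 ⊕ ((x1 ∧ x2) ⊼ x2)

x2 ⊕ ((x1 ∧ x2) ⊼ x2)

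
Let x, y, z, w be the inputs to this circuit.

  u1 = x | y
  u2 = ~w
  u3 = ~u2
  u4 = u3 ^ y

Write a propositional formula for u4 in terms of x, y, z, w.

u2 = ~w
u3 = ~u2 = ~~w
u4 = u3 ^ y = ~~w ^ y

~~w ^ y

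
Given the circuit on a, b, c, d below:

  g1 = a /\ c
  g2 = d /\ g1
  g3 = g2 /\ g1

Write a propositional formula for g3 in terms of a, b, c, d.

g1 = a /\ c
g2 = d /\ g1 = d /\ (a /\ c)
g3 = g2 /\ g1 = (d /\ (a /\ c)) /\ (a /\ c)

(d /\ (a /\ c)) /\ (a /\ c)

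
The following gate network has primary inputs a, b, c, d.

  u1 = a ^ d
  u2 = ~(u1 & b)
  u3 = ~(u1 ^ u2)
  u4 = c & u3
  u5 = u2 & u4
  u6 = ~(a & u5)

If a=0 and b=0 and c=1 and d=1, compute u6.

u1 = 0 ^ 1 = 1
u2 = ~(1 & 0) = 1
u3 = ~(1 ^ 1) = 1
u4 = 1 & 1 = 1
u5 = 1 & 1 = 1
u6 = ~(0 & 1) = 1

1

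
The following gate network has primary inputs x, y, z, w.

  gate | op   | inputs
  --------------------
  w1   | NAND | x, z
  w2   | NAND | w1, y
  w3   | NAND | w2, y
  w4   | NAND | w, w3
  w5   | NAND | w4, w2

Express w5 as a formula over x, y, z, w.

w1 = x NAND z
w2 = w1 NAND y = (x NAND z) NAND y
w3 = w2 NAND y = ((x NAND z) NAND y) NAND y
w4 = w NAND w3 = w NAND (((x NAND z) NAND y) NAND y)
w5 = w4 NAND w2 = (w NAND (((x NAND z) NAND y) NAND y)) NAND ((x NAND z) NAND y)

(w NAND (((x NAND z) NAND y) NAND y)) NAND ((x NAND z) NAND y)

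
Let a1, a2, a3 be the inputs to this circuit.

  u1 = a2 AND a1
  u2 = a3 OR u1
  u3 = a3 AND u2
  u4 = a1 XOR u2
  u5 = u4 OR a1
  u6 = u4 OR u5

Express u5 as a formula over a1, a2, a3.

u1 = a2 AND a1
u2 = a3 OR u1 = a3 OR (a2 AND a1)
u4 = a1 XOR u2 = a1 XOR (a3 OR (a2 AND a1))
u5 = u4 OR a1 = (a1 XOR (a3 OR (a2 AND a1))) OR a1

(a1 XOR (a3 OR (a2 AND a1))) OR a1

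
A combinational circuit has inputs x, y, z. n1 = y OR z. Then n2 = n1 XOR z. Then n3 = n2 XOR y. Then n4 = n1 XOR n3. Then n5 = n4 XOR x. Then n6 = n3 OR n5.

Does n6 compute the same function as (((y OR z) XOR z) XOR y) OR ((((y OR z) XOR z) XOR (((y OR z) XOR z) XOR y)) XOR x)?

No

n1 = y OR z
n2 = n1 XOR z = (y OR z) XOR z
n3 = n2 XOR y = ((y OR z) XOR z) XOR y
n4 = n1 XOR n3 = (y OR z) XOR (((y OR z) XOR z) XOR y)
n5 = n4 XOR x = ((y OR z) XOR (((y OR z) XOR z) XOR y)) XOR x
n6 = n3 OR n5 = (((y OR z) XOR z) XOR y) OR (((y OR z) XOR (((y OR z) XOR z) XOR y)) XOR x)
At x=0, y=0, z=1: circuit gives 1, formula gives 0.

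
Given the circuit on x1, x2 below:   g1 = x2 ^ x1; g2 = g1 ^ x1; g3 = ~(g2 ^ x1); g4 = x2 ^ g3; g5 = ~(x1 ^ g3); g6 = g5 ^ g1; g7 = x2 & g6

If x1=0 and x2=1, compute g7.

0

g1 = 1 ^ 0 = 1
g2 = 1 ^ 0 = 1
g3 = ~(1 ^ 0) = 0
g5 = ~(0 ^ 0) = 1
g6 = 1 ^ 1 = 0
g7 = 1 & 0 = 0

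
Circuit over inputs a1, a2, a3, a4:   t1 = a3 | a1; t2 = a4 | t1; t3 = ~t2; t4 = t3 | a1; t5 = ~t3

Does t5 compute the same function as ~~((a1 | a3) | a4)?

t1 = a3 | a1
t2 = a4 | t1 = a4 | (a3 | a1)
t3 = ~t2 = ~(a4 | (a3 | a1))
t5 = ~t3 = ~~(a4 | (a3 | a1))
At a1=0, a2=0, a3=0, a4=0: circuit gives 0, formula gives 0.
At a1=0, a2=0, a3=0, a4=1: circuit gives 1, formula gives 1.
Agrees on all 16 inputs.

Yes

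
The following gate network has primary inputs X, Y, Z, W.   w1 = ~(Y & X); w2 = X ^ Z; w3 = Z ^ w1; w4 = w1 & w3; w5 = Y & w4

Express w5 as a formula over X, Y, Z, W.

Y & ((~(Y & X)) & (Z ^ (~(Y & X))))

w1 = ~(Y & X)
w3 = Z ^ w1 = Z ^ (~(Y & X))
w4 = w1 & w3 = (~(Y & X)) & (Z ^ (~(Y & X)))
w5 = Y & w4 = Y & ((~(Y & X)) & (Z ^ (~(Y & X))))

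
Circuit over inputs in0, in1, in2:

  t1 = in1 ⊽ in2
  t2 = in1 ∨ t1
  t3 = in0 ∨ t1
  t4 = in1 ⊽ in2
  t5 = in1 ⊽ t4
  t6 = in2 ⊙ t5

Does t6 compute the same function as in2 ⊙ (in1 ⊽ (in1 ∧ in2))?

No

t4 = in1 ⊽ in2
t5 = in1 ⊽ t4 = in1 ⊽ (in1 ⊽ in2)
t6 = in2 ⊙ t5 = in2 ⊙ (in1 ⊽ (in1 ⊽ in2))
At in0=0, in1=0, in2=0: circuit gives 1, formula gives 0.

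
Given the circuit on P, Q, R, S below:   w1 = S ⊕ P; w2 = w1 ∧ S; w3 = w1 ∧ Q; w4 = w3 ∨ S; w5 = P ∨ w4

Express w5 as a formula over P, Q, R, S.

w1 = S ⊕ P
w3 = w1 ∧ Q = (S ⊕ P) ∧ Q
w4 = w3 ∨ S = ((S ⊕ P) ∧ Q) ∨ S
w5 = P ∨ w4 = P ∨ (((S ⊕ P) ∧ Q) ∨ S)

P ∨ (((S ⊕ P) ∧ Q) ∨ S)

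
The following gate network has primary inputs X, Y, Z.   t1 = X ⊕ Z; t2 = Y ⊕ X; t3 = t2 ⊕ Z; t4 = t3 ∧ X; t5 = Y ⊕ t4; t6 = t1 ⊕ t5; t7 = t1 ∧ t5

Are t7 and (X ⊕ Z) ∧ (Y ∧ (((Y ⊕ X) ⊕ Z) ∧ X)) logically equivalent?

t1 = X ⊕ Z
t2 = Y ⊕ X
t3 = t2 ⊕ Z = (Y ⊕ X) ⊕ Z
t4 = t3 ∧ X = ((Y ⊕ X) ⊕ Z) ∧ X
t5 = Y ⊕ t4 = Y ⊕ (((Y ⊕ X) ⊕ Z) ∧ X)
t7 = t1 ∧ t5 = (X ⊕ Z) ∧ (Y ⊕ (((Y ⊕ X) ⊕ Z) ∧ X))
At X=0, Y=1, Z=1: circuit gives 1, formula gives 0.

No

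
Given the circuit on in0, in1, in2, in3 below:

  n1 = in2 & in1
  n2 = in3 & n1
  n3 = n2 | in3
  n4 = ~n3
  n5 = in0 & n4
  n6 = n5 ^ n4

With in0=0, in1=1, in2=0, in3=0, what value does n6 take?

1

n1 = 0 & 1 = 0
n2 = 0 & 0 = 0
n3 = 0 | 0 = 0
n4 = ~0 = 1
n5 = 0 & 1 = 0
n6 = 0 ^ 1 = 1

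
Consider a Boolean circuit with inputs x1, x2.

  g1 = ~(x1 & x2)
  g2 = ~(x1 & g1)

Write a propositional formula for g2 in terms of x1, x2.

g1 = ~(x1 & x2)
g2 = ~(x1 & g1) = ~(x1 & (~(x1 & x2)))

~(x1 & (~(x1 & x2)))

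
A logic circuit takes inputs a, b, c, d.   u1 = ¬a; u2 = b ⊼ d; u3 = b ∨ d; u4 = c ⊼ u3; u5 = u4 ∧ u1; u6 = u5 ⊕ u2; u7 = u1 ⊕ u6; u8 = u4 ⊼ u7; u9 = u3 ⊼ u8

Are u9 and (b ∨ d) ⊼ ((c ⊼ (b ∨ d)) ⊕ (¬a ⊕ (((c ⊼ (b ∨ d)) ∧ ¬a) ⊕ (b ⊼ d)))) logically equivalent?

u1 = ¬a
u2 = b ⊼ d
u3 = b ∨ d
u4 = c ⊼ u3 = c ⊼ (b ∨ d)
u5 = u4 ∧ u1 = (c ⊼ (b ∨ d)) ∧ ¬a
u6 = u5 ⊕ u2 = ((c ⊼ (b ∨ d)) ∧ ¬a) ⊕ (b ⊼ d)
u7 = u1 ⊕ u6 = ¬a ⊕ (((c ⊼ (b ∨ d)) ∧ ¬a) ⊕ (b ⊼ d))
u8 = u4 ⊼ u7 = (c ⊼ (b ∨ d)) ⊼ (¬a ⊕ (((c ⊼ (b ∨ d)) ∧ ¬a) ⊕ (b ⊼ d)))
u9 = u3 ⊼ u8 = (b ∨ d) ⊼ ((c ⊼ (b ∨ d)) ⊼ (¬a ⊕ (((c ⊼ (b ∨ d)) ∧ ¬a) ⊕ (b ⊼ d))))
At a=0, b=0, c=1, d=1: circuit gives 0, formula gives 1.

No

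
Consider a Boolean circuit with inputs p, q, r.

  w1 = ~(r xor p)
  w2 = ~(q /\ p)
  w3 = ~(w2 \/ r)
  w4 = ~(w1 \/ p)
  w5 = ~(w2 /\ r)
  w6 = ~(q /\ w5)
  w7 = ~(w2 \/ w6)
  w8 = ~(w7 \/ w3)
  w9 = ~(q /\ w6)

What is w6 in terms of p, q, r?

~(q /\ (~((~(q /\ p)) /\ r)))

w2 = ~(q /\ p)
w5 = ~(w2 /\ r) = ~((~(q /\ p)) /\ r)
w6 = ~(q /\ w5) = ~(q /\ (~((~(q /\ p)) /\ r)))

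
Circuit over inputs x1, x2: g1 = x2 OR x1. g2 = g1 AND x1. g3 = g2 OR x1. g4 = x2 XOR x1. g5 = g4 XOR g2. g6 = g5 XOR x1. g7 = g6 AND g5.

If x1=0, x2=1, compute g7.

g1 = 1 OR 0 = 1
g2 = 1 AND 0 = 0
g4 = 1 XOR 0 = 1
g5 = 1 XOR 0 = 1
g6 = 1 XOR 0 = 1
g7 = 1 AND 1 = 1

1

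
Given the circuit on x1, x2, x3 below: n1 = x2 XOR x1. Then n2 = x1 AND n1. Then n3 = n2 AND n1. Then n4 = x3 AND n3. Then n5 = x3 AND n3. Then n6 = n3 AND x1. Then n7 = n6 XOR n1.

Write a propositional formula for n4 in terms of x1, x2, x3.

x3 AND ((x1 AND (x2 XOR x1)) AND (x2 XOR x1))

n1 = x2 XOR x1
n2 = x1 AND n1 = x1 AND (x2 XOR x1)
n3 = n2 AND n1 = (x1 AND (x2 XOR x1)) AND (x2 XOR x1)
n4 = x3 AND n3 = x3 AND ((x1 AND (x2 XOR x1)) AND (x2 XOR x1))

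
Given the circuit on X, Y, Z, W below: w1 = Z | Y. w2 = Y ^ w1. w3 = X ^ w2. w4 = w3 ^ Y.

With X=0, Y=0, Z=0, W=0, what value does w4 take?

w1 = 0 | 0 = 0
w2 = 0 ^ 0 = 0
w3 = 0 ^ 0 = 0
w4 = 0 ^ 0 = 0

0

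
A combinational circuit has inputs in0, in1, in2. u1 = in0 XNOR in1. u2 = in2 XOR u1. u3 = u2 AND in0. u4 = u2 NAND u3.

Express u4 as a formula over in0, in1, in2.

(in2 XOR (in0 XNOR in1)) NAND ((in2 XOR (in0 XNOR in1)) AND in0)

u1 = in0 XNOR in1
u2 = in2 XOR u1 = in2 XOR (in0 XNOR in1)
u3 = u2 AND in0 = (in2 XOR (in0 XNOR in1)) AND in0
u4 = u2 NAND u3 = (in2 XOR (in0 XNOR in1)) NAND ((in2 XOR (in0 XNOR in1)) AND in0)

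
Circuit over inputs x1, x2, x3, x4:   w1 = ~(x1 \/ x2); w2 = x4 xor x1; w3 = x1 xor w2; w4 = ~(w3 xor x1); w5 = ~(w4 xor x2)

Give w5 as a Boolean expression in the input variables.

w2 = x4 xor x1
w3 = x1 xor w2 = x1 xor (x4 xor x1)
w4 = ~(w3 xor x1) = ~((x1 xor (x4 xor x1)) xor x1)
w5 = ~(w4 xor x2) = ~((~((x1 xor (x4 xor x1)) xor x1)) xor x2)

~((~((x1 xor (x4 xor x1)) xor x1)) xor x2)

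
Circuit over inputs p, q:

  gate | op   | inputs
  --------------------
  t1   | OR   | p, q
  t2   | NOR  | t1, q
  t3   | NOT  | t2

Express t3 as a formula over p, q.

t1 = p OR q
t2 = t1 NOR q = (p OR q) NOR q
t3 = NOT t2 = NOT ((p OR q) NOR q)

NOT ((p OR q) NOR q)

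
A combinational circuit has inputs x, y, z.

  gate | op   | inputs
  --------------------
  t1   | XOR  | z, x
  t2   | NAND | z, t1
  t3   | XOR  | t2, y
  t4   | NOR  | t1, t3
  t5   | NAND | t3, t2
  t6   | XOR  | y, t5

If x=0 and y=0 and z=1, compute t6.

1

t1 = 1 XOR 0 = 1
t2 = 1 NAND 1 = 0
t3 = 0 XOR 0 = 0
t5 = 0 NAND 0 = 1
t6 = 0 XOR 1 = 1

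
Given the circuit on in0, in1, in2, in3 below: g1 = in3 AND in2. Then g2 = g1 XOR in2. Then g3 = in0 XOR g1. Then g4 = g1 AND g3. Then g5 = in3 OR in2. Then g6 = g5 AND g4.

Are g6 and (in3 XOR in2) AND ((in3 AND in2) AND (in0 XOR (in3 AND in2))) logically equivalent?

No

g1 = in3 AND in2
g3 = in0 XOR g1 = in0 XOR (in3 AND in2)
g4 = g1 AND g3 = (in3 AND in2) AND (in0 XOR (in3 AND in2))
g5 = in3 OR in2
g6 = g5 AND g4 = (in3 OR in2) AND ((in3 AND in2) AND (in0 XOR (in3 AND in2)))
At in0=0, in1=0, in2=1, in3=1: circuit gives 1, formula gives 0.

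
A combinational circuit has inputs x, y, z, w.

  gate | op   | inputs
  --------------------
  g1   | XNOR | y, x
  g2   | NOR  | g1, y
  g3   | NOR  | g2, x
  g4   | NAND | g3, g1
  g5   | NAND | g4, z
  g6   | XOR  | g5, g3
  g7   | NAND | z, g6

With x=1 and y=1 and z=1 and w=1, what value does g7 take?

1

g1 = 1 XNOR 1 = 1
g2 = 1 NOR 1 = 0
g3 = 0 NOR 1 = 0
g4 = 0 NAND 1 = 1
g5 = 1 NAND 1 = 0
g6 = 0 XOR 0 = 0
g7 = 1 NAND 0 = 1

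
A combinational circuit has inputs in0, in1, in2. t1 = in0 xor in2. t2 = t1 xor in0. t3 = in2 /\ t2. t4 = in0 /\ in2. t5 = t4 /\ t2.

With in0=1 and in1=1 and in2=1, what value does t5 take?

t1 = 1 xor 1 = 0
t2 = 0 xor 1 = 1
t4 = 1 /\ 1 = 1
t5 = 1 /\ 1 = 1

1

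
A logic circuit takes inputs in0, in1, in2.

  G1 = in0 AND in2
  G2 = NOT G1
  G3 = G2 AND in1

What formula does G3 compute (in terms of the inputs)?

G1 = in0 AND in2
G2 = NOT G1 = NOT (in0 AND in2)
G3 = G2 AND in1 = NOT (in0 AND in2) AND in1

NOT (in0 AND in2) AND in1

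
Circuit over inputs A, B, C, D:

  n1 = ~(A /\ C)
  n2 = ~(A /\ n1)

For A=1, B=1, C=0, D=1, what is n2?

0

n1 = ~(1 /\ 0) = 1
n2 = ~(1 /\ 1) = 0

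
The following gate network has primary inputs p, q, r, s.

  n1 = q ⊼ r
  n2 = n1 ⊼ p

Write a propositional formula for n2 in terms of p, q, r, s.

n1 = q ⊼ r
n2 = n1 ⊼ p = (q ⊼ r) ⊼ p

(q ⊼ r) ⊼ p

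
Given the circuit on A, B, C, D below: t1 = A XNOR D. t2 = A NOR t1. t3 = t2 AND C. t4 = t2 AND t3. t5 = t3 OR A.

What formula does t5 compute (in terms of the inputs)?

t1 = A XNOR D
t2 = A NOR t1 = A NOR (A XNOR D)
t3 = t2 AND C = (A NOR (A XNOR D)) AND C
t5 = t3 OR A = ((A NOR (A XNOR D)) AND C) OR A

((A NOR (A XNOR D)) AND C) OR A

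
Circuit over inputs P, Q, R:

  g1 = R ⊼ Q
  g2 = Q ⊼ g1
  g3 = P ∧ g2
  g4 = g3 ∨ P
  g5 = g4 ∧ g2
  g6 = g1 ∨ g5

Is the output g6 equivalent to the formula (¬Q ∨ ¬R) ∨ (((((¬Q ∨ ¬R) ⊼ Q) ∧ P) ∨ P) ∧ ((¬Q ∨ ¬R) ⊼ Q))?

g1 = R ⊼ Q
g2 = Q ⊼ g1 = Q ⊼ (R ⊼ Q)
g3 = P ∧ g2 = P ∧ (Q ⊼ (R ⊼ Q))
g4 = g3 ∨ P = (P ∧ (Q ⊼ (R ⊼ Q))) ∨ P
g5 = g4 ∧ g2 = ((P ∧ (Q ⊼ (R ⊼ Q))) ∨ P) ∧ (Q ⊼ (R ⊼ Q))
g6 = g1 ∨ g5 = (R ⊼ Q) ∨ (((P ∧ (Q ⊼ (R ⊼ Q))) ∨ P) ∧ (Q ⊼ (R ⊼ Q)))
At P=0, Q=1, R=1: circuit gives 0, formula gives 0.
At P=0, Q=0, R=0: circuit gives 1, formula gives 1.
Agrees on all 8 inputs.

Yes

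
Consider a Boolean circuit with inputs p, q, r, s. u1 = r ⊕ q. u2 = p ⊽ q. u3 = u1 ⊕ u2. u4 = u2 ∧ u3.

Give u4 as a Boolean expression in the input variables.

(p ⊽ q) ∧ ((r ⊕ q) ⊕ (p ⊽ q))

u1 = r ⊕ q
u2 = p ⊽ q
u3 = u1 ⊕ u2 = (r ⊕ q) ⊕ (p ⊽ q)
u4 = u2 ∧ u3 = (p ⊽ q) ∧ ((r ⊕ q) ⊕ (p ⊽ q))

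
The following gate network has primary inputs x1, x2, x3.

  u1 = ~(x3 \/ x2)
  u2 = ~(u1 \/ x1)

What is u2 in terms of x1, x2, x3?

~((~(x3 \/ x2)) \/ x1)

u1 = ~(x3 \/ x2)
u2 = ~(u1 \/ x1) = ~((~(x3 \/ x2)) \/ x1)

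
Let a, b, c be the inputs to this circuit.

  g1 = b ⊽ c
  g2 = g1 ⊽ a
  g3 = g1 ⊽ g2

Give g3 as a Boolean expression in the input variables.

(b ⊽ c) ⊽ ((b ⊽ c) ⊽ a)

g1 = b ⊽ c
g2 = g1 ⊽ a = (b ⊽ c) ⊽ a
g3 = g1 ⊽ g2 = (b ⊽ c) ⊽ ((b ⊽ c) ⊽ a)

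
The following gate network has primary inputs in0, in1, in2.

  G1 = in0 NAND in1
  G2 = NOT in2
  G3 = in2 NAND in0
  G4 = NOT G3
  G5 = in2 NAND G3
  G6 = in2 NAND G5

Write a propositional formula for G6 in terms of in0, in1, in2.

in2 NAND (in2 NAND (in2 NAND in0))

G3 = in2 NAND in0
G5 = in2 NAND G3 = in2 NAND (in2 NAND in0)
G6 = in2 NAND G5 = in2 NAND (in2 NAND (in2 NAND in0))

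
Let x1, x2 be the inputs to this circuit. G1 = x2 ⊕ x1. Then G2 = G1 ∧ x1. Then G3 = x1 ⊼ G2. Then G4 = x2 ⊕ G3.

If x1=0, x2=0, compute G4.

G1 = 0 ⊕ 0 = 0
G2 = 0 ∧ 0 = 0
G3 = 0 ⊼ 0 = 1
G4 = 0 ⊕ 1 = 1

1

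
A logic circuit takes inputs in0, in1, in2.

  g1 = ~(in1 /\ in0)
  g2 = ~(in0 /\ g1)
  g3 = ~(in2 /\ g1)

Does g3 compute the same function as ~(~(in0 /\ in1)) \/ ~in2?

Yes

g1 = ~(in1 /\ in0)
g3 = ~(in2 /\ g1) = ~(in2 /\ (~(in1 /\ in0)))
At in0=0, in1=0, in2=1: circuit gives 0, formula gives 0.
At in0=0, in1=0, in2=0: circuit gives 1, formula gives 1.
Agrees on all 8 inputs.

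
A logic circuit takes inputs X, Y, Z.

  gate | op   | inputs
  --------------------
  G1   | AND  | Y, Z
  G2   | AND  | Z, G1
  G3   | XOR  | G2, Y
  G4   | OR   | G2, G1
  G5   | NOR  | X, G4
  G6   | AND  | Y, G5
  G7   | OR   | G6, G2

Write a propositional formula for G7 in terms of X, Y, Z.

(Y AND (X NOR ((Z AND (Y AND Z)) OR (Y AND Z)))) OR (Z AND (Y AND Z))

G1 = Y AND Z
G2 = Z AND G1 = Z AND (Y AND Z)
G4 = G2 OR G1 = (Z AND (Y AND Z)) OR (Y AND Z)
G5 = X NOR G4 = X NOR ((Z AND (Y AND Z)) OR (Y AND Z))
G6 = Y AND G5 = Y AND (X NOR ((Z AND (Y AND Z)) OR (Y AND Z)))
G7 = G6 OR G2 = (Y AND (X NOR ((Z AND (Y AND Z)) OR (Y AND Z)))) OR (Z AND (Y AND Z))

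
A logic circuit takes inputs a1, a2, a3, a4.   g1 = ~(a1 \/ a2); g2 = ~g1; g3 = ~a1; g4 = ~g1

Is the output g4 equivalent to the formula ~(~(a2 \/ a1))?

g1 = ~(a1 \/ a2)
g4 = ~g1 = ~(~(a1 \/ a2))
At a1=0, a2=0, a3=0, a4=0: circuit gives 0, formula gives 0.
At a1=0, a2=1, a3=0, a4=0: circuit gives 1, formula gives 1.
Agrees on all 16 inputs.

Yes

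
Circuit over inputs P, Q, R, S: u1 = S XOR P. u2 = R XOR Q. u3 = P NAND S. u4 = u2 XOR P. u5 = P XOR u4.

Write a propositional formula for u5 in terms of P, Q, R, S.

u2 = R XOR Q
u4 = u2 XOR P = (R XOR Q) XOR P
u5 = P XOR u4 = P XOR ((R XOR Q) XOR P)

P XOR ((R XOR Q) XOR P)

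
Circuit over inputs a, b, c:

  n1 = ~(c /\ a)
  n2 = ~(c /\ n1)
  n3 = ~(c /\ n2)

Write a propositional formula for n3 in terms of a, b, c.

~(c /\ (~(c /\ (~(c /\ a)))))

n1 = ~(c /\ a)
n2 = ~(c /\ n1) = ~(c /\ (~(c /\ a)))
n3 = ~(c /\ n2) = ~(c /\ (~(c /\ (~(c /\ a)))))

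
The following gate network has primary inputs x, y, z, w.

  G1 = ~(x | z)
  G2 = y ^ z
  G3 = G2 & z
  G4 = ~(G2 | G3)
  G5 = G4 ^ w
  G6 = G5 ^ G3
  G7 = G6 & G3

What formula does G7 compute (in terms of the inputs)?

(((~((y ^ z) | ((y ^ z) & z))) ^ w) ^ ((y ^ z) & z)) & ((y ^ z) & z)

G2 = y ^ z
G3 = G2 & z = (y ^ z) & z
G4 = ~(G2 | G3) = ~((y ^ z) | ((y ^ z) & z))
G5 = G4 ^ w = (~((y ^ z) | ((y ^ z) & z))) ^ w
G6 = G5 ^ G3 = ((~((y ^ z) | ((y ^ z) & z))) ^ w) ^ ((y ^ z) & z)
G7 = G6 & G3 = (((~((y ^ z) | ((y ^ z) & z))) ^ w) ^ ((y ^ z) & z)) & ((y ^ z) & z)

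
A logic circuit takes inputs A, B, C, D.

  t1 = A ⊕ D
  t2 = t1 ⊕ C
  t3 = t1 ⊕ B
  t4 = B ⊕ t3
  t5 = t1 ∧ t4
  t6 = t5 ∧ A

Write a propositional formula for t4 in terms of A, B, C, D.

B ⊕ ((A ⊕ D) ⊕ B)

t1 = A ⊕ D
t3 = t1 ⊕ B = (A ⊕ D) ⊕ B
t4 = B ⊕ t3 = B ⊕ ((A ⊕ D) ⊕ B)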